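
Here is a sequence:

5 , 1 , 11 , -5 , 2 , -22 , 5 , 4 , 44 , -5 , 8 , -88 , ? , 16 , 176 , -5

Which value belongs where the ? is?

5

Taking every 3rd term gives 3 separate tracks.
Subsequence A: 5, -5, 5, -5, ?, -5. The oscillation 5·(−1)^(n+1).
Subsequence B: 1, 2, 4, 8, 16. Successive powers of 2.
Subsequence C: 11, -22, 44, -88, 176. Geometric with ratio -2.
The gap is subsequence A's term 5; the rule gives 5.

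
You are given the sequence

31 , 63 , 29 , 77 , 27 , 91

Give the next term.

Positions 1, 3, 5, … form one subsequence and positions 2, 4, 6, … form another.
Track A: 31, 29, 27 — arithmetic, step −2.
Track B: 63, 77, 91 — arithmetic, step +14.
Position 7 → track A, term 4 = 25.

25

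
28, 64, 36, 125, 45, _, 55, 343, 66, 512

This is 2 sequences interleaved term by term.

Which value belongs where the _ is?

216

Taking every 2nd term gives 2 separate tracks.
Subsequence A: 28, 36, 45, 55, 66. Triangular numbers starting at T_7.
Subsequence B: 64, 125, ?, 343, 512. Consecutive cubes n³ from n = 4.
So the missing entry in subsequence B is 216.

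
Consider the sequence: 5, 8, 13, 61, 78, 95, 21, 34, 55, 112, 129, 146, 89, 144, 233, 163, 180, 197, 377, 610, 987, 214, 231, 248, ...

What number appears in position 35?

Positions follow the repeating pattern AAABBB; grouping by letter gives 2 tracks.
Track A is 5, 8, 13, 21, 34, 55, 89, 144, 233, 377, 610, 987, which is Fibonacci-style (each term is the sum of the two before it).
Track B is 61, 78, 95, 112, 129, 146, 163, 180, 197, 214, 231, 248, which is arithmetic, step +17.
Position 35 falls in track B as its term 17, giving 333.

333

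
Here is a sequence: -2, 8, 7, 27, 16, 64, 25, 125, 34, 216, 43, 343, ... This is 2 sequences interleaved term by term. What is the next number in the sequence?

Taking every 2nd term gives 2 separate tracks.
Stream A is -2, 7, 16, 25, 34, 43, which is adding 9 each time.
Stream B is 8, 27, 64, 125, 216, 343, which is the cubes 2³, 3³, 4³, ….
Position 13 → stream A, term 7 = 52.

52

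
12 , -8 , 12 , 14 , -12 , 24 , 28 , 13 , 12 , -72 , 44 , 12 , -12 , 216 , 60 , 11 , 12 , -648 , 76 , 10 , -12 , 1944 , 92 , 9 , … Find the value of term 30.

The terms cycle through 4 interleaved subsequences.
Track A: 12, -12, 12, -12, 12, -12. Oscillating between 12 and -12.
Track B: -8, 24, -72, 216, -648, 1944. Geometric, ×-3 each step.
Track C: 12, 28, 44, 60, 76, 92. Linear: a_n = -4 + 16·n.
Track D: 14, 13, 12, 11, 10, 9. Arithmetic with common difference −1.
Position 30 → track B, term 8 = 17496.

17496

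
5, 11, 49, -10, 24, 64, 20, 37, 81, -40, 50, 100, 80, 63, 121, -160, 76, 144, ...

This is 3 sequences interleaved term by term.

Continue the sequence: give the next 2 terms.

Taking every 3rd term gives 3 separate tracks.
Track A is 5, -10, 20, -40, 80, -160, which is geometric, ×-2 each step.
Track B is 11, 24, 37, 50, 63, 76, which is linear: a_n = -2 + 13·n.
Track C is 49, 64, 81, 100, 121, 144, which is consecutive squares n² from n = 7.
Position 19 falls in track A as its term 7, giving 320.
Position 20 → track B, term 7 = 89.

320, 89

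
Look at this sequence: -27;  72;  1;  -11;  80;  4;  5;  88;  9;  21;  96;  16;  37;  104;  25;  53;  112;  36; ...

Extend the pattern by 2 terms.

69, 120

Taking every 3rd term gives 3 separate tracks.
Stream A: -27, -11, 5, 21, 37, 53 (arithmetic with common difference +16).
Stream B: 72, 80, 88, 96, 104, 112 (arithmetic, step +8).
Stream C: 1, 4, 9, 16, 25, 36 (perfect squares starting at 1²).
The 19th slot belongs to stream A; its 7th term is 69.
Position 20 → stream B, term 7 = 120.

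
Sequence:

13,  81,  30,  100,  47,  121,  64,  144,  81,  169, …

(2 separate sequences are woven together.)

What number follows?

The terms cycle through 2 interleaved subsequences.
Track A = 13, 30, 47, 64, 81: arithmetic, step +17.
Track B = 81, 100, 121, 144, 169: the squares 9², 10², 11², ….
Position 11 falls in track A as its term 6, giving 98.

98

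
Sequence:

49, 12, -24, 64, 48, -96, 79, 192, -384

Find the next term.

Positions follow the repeating pattern ABB; grouping by letter gives 2 tracks.
Stream A: 49, 64, 79 (adding 15 each time).
Stream B: 12, -24, 48, -96, 192, -384 (geometric with ratio -2).
Term 10 comes from stream A (its 4th entry): 94.

94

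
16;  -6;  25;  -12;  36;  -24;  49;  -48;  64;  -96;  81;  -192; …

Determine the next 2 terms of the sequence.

The terms cycle through 2 interleaved subsequences.
Track A: 16, 25, 36, 49, 64, 81. The squares 4², 5², 6², ….
Track B: -6, -12, -24, -48, -96, -192. Multiplying by 2 each time.
The 13th slot belongs to track A; its 7th term is 100.
Position 14 → track B, term 7 = -384.

100, -384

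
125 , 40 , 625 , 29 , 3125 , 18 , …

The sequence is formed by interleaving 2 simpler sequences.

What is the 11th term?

Odd-indexed and even-indexed terms follow separate rules.
Subsequence A = 125, 625, 3125: powers 5^3, 5^4, 5^5, ….
Subsequence B = 40, 29, 18: subtracting 11 each time.
Position 11 falls in subsequence A as its term 6, giving 390625.

390625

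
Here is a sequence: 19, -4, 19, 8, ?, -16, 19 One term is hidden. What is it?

19

The terms cycle through 2 interleaved subsequences.
Subsequence A: 19, 19, ?, 19 (constant 19).
Subsequence B: -4, 8, -16 (geometric, ×-2 each step).
So the missing entry in subsequence A is 19.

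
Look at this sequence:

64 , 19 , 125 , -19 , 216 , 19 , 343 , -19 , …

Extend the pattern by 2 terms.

512, 19

Positions 1, 3, 5, … form one subsequence and positions 2, 4, 6, … form another.
Subsequence A: 64, 125, 216, 343 — consecutive cubes n³ from n = 4.
Subsequence B: 19, -19, 19, -19 — oscillating between 19 and -19.
Position 9 falls in subsequence A as its term 5, giving 512.
Term 10 comes from subsequence B (its 5th entry): 19.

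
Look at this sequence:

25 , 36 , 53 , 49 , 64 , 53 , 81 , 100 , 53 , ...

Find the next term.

Reading positions in blocks of 3 reveals the pattern AAB — 2 tracks woven together.
Track A is 25, 36, 49, 64, 81, 100, which is the squares 5², 6², 7², ….
Track B is 53, 53, 53, which is the constant sequence 53.
Position 10 falls in track A as its term 7, giving 121.

121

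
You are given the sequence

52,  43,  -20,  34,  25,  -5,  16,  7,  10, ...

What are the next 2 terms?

-2, -11

The slot pattern repeats as AAB (period 3), so there are 2 interleaved tracks.
Track A: 52, 43, 34, 25, 16, 7 — linear: a_n = 61 − 9·n.
Track B: -20, -5, 10 — linear: a_n = -35 + 15·n.
The 10th slot belongs to track A; its 7th term is -2.
Position 11 → track A, term 8 = -11.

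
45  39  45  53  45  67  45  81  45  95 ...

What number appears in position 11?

Positions 1, 3, 5, … form one subsequence and positions 2, 4, 6, … form another.
Track A is 45, 45, 45, 45, 45, which is always 45.
Track B is 39, 53, 67, 81, 95, which is linear: a_n = 25 + 14·n.
Position 11 → track A, term 6 = 45.

45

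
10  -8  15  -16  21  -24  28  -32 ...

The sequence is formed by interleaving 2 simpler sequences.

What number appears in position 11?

Positions 1, 3, 5, … form one subsequence and positions 2, 4, 6, … form another.
Track A is 10, 15, 21, 28, which is triangular numbers starting at T_4.
Track B is -8, -16, -24, -32, which is linear: a_n = −8·n.
Term 11 comes from track A (its 6th entry): 45.

45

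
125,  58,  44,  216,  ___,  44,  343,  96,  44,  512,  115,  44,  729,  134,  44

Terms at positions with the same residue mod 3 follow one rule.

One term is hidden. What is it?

77

Taking every 3rd term gives 3 separate tracks.
Stream A = 125, 216, 343, 512, 729: consecutive cubes n³ from n = 5.
Stream B = 58, ?, 96, 115, 134: linear: a_n = 39 + 19·n.
Stream C = 44, 44, 44, 44, 44: the constant sequence 44.
Stream B's pattern makes the blank 77.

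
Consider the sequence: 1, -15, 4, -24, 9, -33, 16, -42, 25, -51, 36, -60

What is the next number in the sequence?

Split by position mod 2 into 2 tracks.
Track A is 1, 4, 9, 16, 25, 36, which is the squares 1², 2², 3², ….
Track B is -15, -24, -33, -42, -51, -60, which is arithmetic, step −9.
Term 13 comes from track A (its 7th entry): 49.

49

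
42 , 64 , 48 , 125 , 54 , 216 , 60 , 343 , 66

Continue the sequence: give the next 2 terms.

The terms cycle through 2 interleaved subsequences.
Subsequence A: 42, 48, 54, 60, 66 — arithmetic with common difference +6.
Subsequence B: 64, 125, 216, 343 — consecutive cubes n³ from n = 4.
Position 10 → subsequence B, term 5 = 512.
Position 11 → subsequence A, term 6 = 72.

512, 72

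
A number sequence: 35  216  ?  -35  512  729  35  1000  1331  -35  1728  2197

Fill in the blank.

Reading positions in blocks of 3 reveals the pattern ABB — 2 tracks woven together.
Track A: 35, -35, 35, -35 — alternating ±35.
Track B: 216, ?, 512, 729, 1000, 1331, 1728, 2197 — consecutive cubes n³ from n = 6.
Track B's pattern makes the blank 343.

343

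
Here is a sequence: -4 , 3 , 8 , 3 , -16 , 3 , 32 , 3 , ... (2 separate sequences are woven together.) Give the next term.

-64

Split by position mod 2 into 2 tracks.
Track A is -4, 8, -16, 32, which is geometric with ratio -2.
Track B is 3, 3, 3, 3, which is always 3.
Term 9 comes from track A (its 5th entry): -64.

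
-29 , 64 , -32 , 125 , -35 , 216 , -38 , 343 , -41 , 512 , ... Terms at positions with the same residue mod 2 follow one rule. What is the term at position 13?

Odd-indexed and even-indexed terms follow separate rules.
Subsequence A: -29, -32, -35, -38, -41 — subtracting 3 each time.
Subsequence B: 64, 125, 216, 343, 512 — the cubes 4³, 5³, 6³, ….
Term 13 comes from subsequence A (its 7th entry): -47.

-47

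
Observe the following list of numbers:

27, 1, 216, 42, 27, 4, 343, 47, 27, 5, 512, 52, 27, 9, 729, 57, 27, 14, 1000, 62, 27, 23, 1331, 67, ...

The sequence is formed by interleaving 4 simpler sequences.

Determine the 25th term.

The terms cycle through 4 interleaved subsequences.
Stream A = 27, 27, 27, 27, 27, 27: the constant sequence 27.
Stream B = 1, 4, 5, 9, 14, 23: each term equals the sum of the previous two.
Stream C = 216, 343, 512, 729, 1000, 1331: consecutive cubes n³ from n = 6.
Stream D = 42, 47, 52, 57, 62, 67: linear: a_n = 37 + 5·n.
Position 25 → stream A, term 7 = 27.

27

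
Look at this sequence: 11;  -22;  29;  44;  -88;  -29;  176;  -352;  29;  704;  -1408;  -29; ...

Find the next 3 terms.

Reading positions in blocks of 3 reveals the pattern AAB — 2 tracks woven together.
Subsequence A: 11, -22, 44, -88, 176, -352, 704, -1408. Geometric, ×-2 each step.
Subsequence B: 29, -29, 29, -29. Alternating ±29.
Position 13 falls in subsequence A as its term 9, giving 2816.
The 14th slot belongs to subsequence A; its 10th term is -5632.
Term 15 comes from subsequence B (its 5th entry): 29.

2816, -5632, 29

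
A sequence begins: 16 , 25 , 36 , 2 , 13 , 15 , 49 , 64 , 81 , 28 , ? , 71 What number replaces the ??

Reading positions in blocks of 6 reveals the pattern AAABBB — 2 tracks woven together.
Track A: 16, 25, 36, 49, 64, 81 — consecutive squares n² from n = 4.
Track B: 2, 13, 15, 28, ?, 71 — Fibonacci-style (each term is the sum of the two before it).
The gap is track B's term 5; the rule gives 43.

43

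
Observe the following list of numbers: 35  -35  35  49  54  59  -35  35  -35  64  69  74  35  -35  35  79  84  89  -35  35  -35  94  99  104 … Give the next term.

35

The slot pattern repeats as AAABBB (period 6), so there are 2 interleaved tracks.
Subsequence A: 35, -35, 35, -35, 35, -35, 35, -35, 35, -35, 35, -35 (oscillating between 35 and -35).
Subsequence B: 49, 54, 59, 64, 69, 74, 79, 84, 89, 94, 99, 104 (linear: a_n = 44 + 5·n).
Term 25 comes from subsequence A (its 13th entry): 35.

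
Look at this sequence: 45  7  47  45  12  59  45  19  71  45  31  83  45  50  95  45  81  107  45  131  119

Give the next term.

45

Split by position mod 3 into 3 tracks.
Subsequence A = 45, 45, 45, 45, 45, 45, 45: always 45.
Subsequence B = 7, 12, 19, 31, 50, 81, 131: a Fibonacci-like recurrence a_n = a_{n-1} + a_{n-2}.
Subsequence C = 47, 59, 71, 83, 95, 107, 119: arithmetic, step +12.
The 22nd slot belongs to subsequence A; its 8th term is 45.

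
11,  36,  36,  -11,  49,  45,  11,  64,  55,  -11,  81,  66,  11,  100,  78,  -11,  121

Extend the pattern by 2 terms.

91, 11

Split by position mod 3: positions 1, 4, 7, … form one track, and each other residue class forms its own.
Stream A: 11, -11, 11, -11, 11, -11 — oscillating between 11 and -11.
Stream B: 36, 49, 64, 81, 100, 121 — consecutive squares n² from n = 6.
Stream C: 36, 45, 55, 66, 78 — triangular numbers starting at T_8.
Position 18 → stream C, term 6 = 91.
Position 19 falls in stream A as its term 7, giving 11.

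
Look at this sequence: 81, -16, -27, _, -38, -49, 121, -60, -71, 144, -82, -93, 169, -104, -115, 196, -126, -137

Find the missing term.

100

The slot pattern repeats as ABB (period 3), so there are 2 interleaved tracks.
Track A: 81, ?, 121, 144, 169, 196 — consecutive squares n² from n = 9.
Track B: -16, -27, -38, -49, -60, -71, -82, -93, -104, -115, -126, -137 — linear: a_n = -5 − 11·n.
Filling track A at index 2 by its rule yields 100.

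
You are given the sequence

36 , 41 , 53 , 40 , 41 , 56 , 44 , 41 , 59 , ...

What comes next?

Taking every 3rd term gives 3 separate tracks.
Subsequence A is 36, 40, 44, which is linear: a_n = 32 + 4·n.
Subsequence B is 41, 41, 41, which is always 41.
Subsequence C is 53, 56, 59, which is arithmetic, step +3.
Term 10 comes from subsequence A (its 4th entry): 48.

48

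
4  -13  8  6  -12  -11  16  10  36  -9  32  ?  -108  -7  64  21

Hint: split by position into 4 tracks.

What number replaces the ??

Taking every 4th term gives 4 separate tracks.
Track A = 4, -12, 36, -108: geometric with ratio -3.
Track B = -13, -11, -9, -7: adding 2 each time.
Track C = 8, 16, 32, 64: powers 2^3, 2^4, 2^5, ….
Track D = 6, 10, ?, 21: the triangular numbers T_3, T_4, ….
Track D's pattern makes the blank 15.

15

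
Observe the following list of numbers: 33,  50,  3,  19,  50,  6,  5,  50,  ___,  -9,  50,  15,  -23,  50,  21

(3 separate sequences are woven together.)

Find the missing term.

10

Split by position mod 3: positions 1, 4, 7, … form one track, and each other residue class forms its own.
Track A: 33, 19, 5, -9, -23 (arithmetic, step −14).
Track B: 50, 50, 50, 50, 50 (always 50).
Track C: 3, 6, ?, 15, 21 (triangular numbers n(n+1)/2 for n = 2, 3, …).
The gap is track C's term 3; the rule gives 10.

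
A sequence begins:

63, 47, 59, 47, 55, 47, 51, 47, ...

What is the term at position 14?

47

Taking every 2nd term gives 2 separate tracks.
Track A: 63, 59, 55, 51 — arithmetic with common difference −4.
Track B: 47, 47, 47, 47 — constant 47.
Position 14 → track B, term 7 = 47.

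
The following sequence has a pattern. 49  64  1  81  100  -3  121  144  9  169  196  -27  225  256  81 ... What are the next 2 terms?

289, 324

The slot pattern repeats as AAB (period 3), so there are 2 interleaved tracks.
Track A: 49, 64, 81, 100, 121, 144, 169, 196, 225, 256. The squares 7², 8², 9², ….
Track B: 1, -3, 9, -27, 81. Multiplying by -3 each time.
The 16th slot belongs to track A; its 11th term is 289.
Position 17 → track A, term 12 = 324.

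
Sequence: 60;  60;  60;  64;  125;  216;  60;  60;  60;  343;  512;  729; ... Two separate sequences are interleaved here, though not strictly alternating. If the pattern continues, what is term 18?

Reading positions in blocks of 6 reveals the pattern AAABBB — 2 tracks woven together.
Track A: 60, 60, 60, 60, 60, 60 (always 60).
Track B: 64, 125, 216, 343, 512, 729 (the cubes 4³, 5³, 6³, …).
The 18th slot belongs to track B; its 9th term is 1728.

1728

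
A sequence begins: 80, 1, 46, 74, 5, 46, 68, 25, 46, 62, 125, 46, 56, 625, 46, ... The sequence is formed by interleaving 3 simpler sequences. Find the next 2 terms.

50, 3125

Split by position mod 3: positions 1, 4, 7, … form one track, and each other residue class forms its own.
Stream A is 80, 74, 68, 62, 56, which is arithmetic, step −6.
Stream B is 1, 5, 25, 125, 625, which is powers of 5.
Stream C is 46, 46, 46, 46, 46, which is the constant sequence 46.
Term 16 comes from stream A (its 6th entry): 50.
Term 17 comes from stream B (its 6th entry): 3125.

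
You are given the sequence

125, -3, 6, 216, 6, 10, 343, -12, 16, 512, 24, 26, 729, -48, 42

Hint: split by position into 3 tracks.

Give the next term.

1000

Read the sequence 3 terms at a time; column i is its own pattern.
Stream A: 125, 216, 343, 512, 729 (the cubes 5³, 6³, 7³, …).
Stream B: -3, 6, -12, 24, -48 (a geometric progression (common ratio -2)).
Stream C: 6, 10, 16, 26, 42 (a Fibonacci-like recurrence a_n = a_{n-1} + a_{n-2}).
Term 16 comes from stream A (its 6th entry): 1000.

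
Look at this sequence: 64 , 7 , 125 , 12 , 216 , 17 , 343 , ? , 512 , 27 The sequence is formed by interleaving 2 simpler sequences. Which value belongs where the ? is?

22

Taking every 2nd term gives 2 separate tracks.
Track A: 64, 125, 216, 343, 512 (the cubes 4³, 5³, 6³, …).
Track B: 7, 12, 17, ?, 27 (adding 5 each time).
So the missing entry in track B is 22.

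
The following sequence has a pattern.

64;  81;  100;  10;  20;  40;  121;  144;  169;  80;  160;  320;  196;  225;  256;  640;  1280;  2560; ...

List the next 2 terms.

289, 324

Positions follow the repeating pattern AAABBB; grouping by letter gives 2 tracks.
Track A is 64, 81, 100, 121, 144, 169, 196, 225, 256, which is consecutive squares n² from n = 8.
Track B is 10, 20, 40, 80, 160, 320, 640, 1280, 2560, which is multiplying by 2 each time.
Position 19 falls in track A as its term 10, giving 289.
Position 20 → track A, term 11 = 324.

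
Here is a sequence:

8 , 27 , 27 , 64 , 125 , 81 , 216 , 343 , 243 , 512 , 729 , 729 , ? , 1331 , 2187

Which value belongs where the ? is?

1000

Reading positions in blocks of 3 reveals the pattern AAB — 2 tracks woven together.
Subsequence A is 8, 27, 64, 125, 216, 343, 512, 729, ?, 1331, which is consecutive cubes n³ from n = 2.
Subsequence B is 27, 81, 243, 729, 2187, which is successive powers of 3.
Subsequence A's pattern makes the blank 1000.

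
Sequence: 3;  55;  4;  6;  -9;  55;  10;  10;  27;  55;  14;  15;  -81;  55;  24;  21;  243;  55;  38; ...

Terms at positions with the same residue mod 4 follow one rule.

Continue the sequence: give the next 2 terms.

28, -729

Split by position mod 4: positions 1, 5, 9, … form one track, and each other residue class forms its own.
Subsequence A is 3, -9, 27, -81, 243, which is geometric, ×-3 each step.
Subsequence B is 55, 55, 55, 55, 55, which is the constant sequence 55.
Subsequence C is 4, 10, 14, 24, 38, which is a Fibonacci-like recurrence a_n = a_{n-1} + a_{n-2}.
Subsequence D is 6, 10, 15, 21, which is triangular numbers starting at T_3.
Position 20 falls in subsequence D as its term 5, giving 28.
Position 21 → subsequence A, term 6 = -729.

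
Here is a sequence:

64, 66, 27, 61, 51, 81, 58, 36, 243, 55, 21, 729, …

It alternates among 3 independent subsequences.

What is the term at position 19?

46

Taking every 3rd term gives 3 separate tracks.
Stream A: 64, 61, 58, 55. Arithmetic with common difference −3.
Stream B: 66, 51, 36, 21. Arithmetic, step −15.
Stream C: 27, 81, 243, 729. Powers of 3.
The 19th slot belongs to stream A; its 7th term is 46.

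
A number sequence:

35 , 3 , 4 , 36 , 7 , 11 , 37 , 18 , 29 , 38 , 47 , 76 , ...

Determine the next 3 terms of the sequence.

39, 123, 199

Reading positions in blocks of 3 reveals the pattern ABB — 2 tracks woven together.
Stream A = 35, 36, 37, 38: adding 1 each time.
Stream B = 3, 4, 7, 11, 18, 29, 47, 76: a Fibonacci-like recurrence a_n = a_{n-1} + a_{n-2}.
The 13th slot belongs to stream A; its 5th term is 39.
Position 14 → stream B, term 9 = 123.
Position 15 falls in stream B as its term 10, giving 199.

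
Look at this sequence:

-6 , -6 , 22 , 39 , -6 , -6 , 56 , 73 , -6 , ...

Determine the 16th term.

Reading positions in blocks of 4 reveals the pattern AABB — 2 tracks woven together.
Track A: -6, -6, -6, -6, -6 — always -6.
Track B: 22, 39, 56, 73 — arithmetic, step +17.
Term 16 comes from track B (its 8th entry): 141.

141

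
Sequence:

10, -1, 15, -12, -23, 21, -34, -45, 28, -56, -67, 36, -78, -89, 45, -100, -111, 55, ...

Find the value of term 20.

The slot pattern repeats as AAB (period 3), so there are 2 interleaved tracks.
Stream A is 10, -1, -12, -23, -34, -45, -56, -67, -78, -89, -100, -111, which is linear: a_n = 21 − 11·n.
Stream B is 15, 21, 28, 36, 45, 55, which is triangular numbers n(n+1)/2 for n = 5, 6, ….
The 20th slot belongs to stream A; its 14th term is -133.

-133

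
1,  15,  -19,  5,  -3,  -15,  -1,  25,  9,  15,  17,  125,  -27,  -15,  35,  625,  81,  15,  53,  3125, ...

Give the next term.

-243

The terms cycle through 4 interleaved subsequences.
Track A = 1, -3, 9, -27, 81: multiplying by -3 each time.
Track B = 15, -15, 15, -15, 15: alternating ±15.
Track C = -19, -1, 17, 35, 53: arithmetic with common difference +18.
Track D = 5, 25, 125, 625, 3125: successive powers of 5.
Position 21 → track A, term 6 = -243.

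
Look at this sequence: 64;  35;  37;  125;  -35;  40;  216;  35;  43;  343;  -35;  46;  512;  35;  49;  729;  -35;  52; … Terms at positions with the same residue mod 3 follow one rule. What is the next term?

1000

The terms cycle through 3 interleaved subsequences.
Stream A is 64, 125, 216, 343, 512, 729, which is the cubes 4³, 5³, 6³, ….
Stream B is 35, -35, 35, -35, 35, -35, which is oscillating between 35 and -35.
Stream C is 37, 40, 43, 46, 49, 52, which is arithmetic, step +3.
Term 19 comes from stream A (its 7th entry): 1000.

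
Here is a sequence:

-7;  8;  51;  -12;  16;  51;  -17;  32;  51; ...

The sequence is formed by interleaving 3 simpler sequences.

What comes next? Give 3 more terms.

-22, 64, 51

Split by position mod 3: positions 1, 4, 7, … form one track, and each other residue class forms its own.
Stream A: -7, -12, -17 — subtracting 5 each time.
Stream B: 8, 16, 32 — powers 2^3, 2^4, 2^5, ….
Stream C: 51, 51, 51 — the constant sequence 51.
Position 10 → stream A, term 4 = -22.
Position 11 falls in stream B as its term 4, giving 64.
Position 12 → stream C, term 4 = 51.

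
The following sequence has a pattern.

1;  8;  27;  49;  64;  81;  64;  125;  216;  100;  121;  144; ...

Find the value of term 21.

1728

Reading positions in blocks of 6 reveals the pattern AAABBB — 2 tracks woven together.
Track A = 1, 8, 27, 64, 125, 216: perfect cubes starting at 1³.
Track B = 49, 64, 81, 100, 121, 144: perfect squares starting at 7².
The 21st slot belongs to track A; its 12th term is 1728.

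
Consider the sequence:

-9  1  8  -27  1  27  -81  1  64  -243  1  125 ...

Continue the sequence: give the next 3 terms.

Split by position mod 3: positions 1, 4, 7, … form one track, and each other residue class forms its own.
Track A = -9, -27, -81, -243: multiplying by 3 each time.
Track B = 1, 1, 1, 1: the constant sequence 1.
Track C = 8, 27, 64, 125: the cubes 2³, 3³, 4³, ….
Term 13 comes from track A (its 5th entry): -729.
Position 14 falls in track B as its term 5, giving 1.
Position 15 falls in track C as its term 5, giving 216.

-729, 1, 216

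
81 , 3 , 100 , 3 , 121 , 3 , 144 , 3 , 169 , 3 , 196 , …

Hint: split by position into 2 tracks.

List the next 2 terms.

3, 225

Split by position mod 2 into 2 tracks.
Subsequence A: 81, 100, 121, 144, 169, 196. Perfect squares starting at 9².
Subsequence B: 3, 3, 3, 3, 3. The constant sequence 3.
The 12th slot belongs to subsequence B; its 6th term is 3.
Position 13 → subsequence A, term 7 = 225.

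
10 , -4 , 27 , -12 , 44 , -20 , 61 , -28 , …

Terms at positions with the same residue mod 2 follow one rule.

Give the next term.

Odd-indexed and even-indexed terms follow separate rules.
Stream A = 10, 27, 44, 61: adding 17 each time.
Stream B = -4, -12, -20, -28: arithmetic with common difference −8.
Position 9 falls in stream A as its term 5, giving 78.

78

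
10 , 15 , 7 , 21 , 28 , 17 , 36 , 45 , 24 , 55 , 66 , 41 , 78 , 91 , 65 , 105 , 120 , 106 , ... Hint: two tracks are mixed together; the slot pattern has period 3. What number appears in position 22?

Reading positions in blocks of 3 reveals the pattern AAB — 2 tracks woven together.
Subsequence A = 10, 15, 21, 28, 36, 45, 55, 66, 78, 91, 105, 120: the triangular numbers T_4, T_5, ….
Subsequence B = 7, 17, 24, 41, 65, 106: Fibonacci-style (each term is the sum of the two before it).
The 22nd slot belongs to subsequence A; its 15th term is 171.

171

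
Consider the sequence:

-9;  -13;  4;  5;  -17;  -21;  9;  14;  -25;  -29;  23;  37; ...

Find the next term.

-33

The slot pattern repeats as AABB (period 4), so there are 2 interleaved tracks.
Stream A = -9, -13, -17, -21, -25, -29: arithmetic, step −4.
Stream B = 4, 5, 9, 14, 23, 37: each term equals the sum of the previous two.
Term 13 comes from stream A (its 7th entry): -33.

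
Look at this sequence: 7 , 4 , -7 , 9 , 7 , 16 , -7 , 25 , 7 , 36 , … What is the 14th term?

64

Odd-indexed and even-indexed terms follow separate rules.
Subsequence A: 7, -7, 7, -7, 7. Oscillating between 7 and -7.
Subsequence B: 4, 9, 16, 25, 36. The squares 2², 3², 4², ….
Position 14 falls in subsequence B as its term 7, giving 64.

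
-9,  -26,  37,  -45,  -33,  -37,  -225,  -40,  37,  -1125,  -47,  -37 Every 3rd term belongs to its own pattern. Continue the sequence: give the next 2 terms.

-5625, -54

Split by position mod 3 into 3 tracks.
Subsequence A: -9, -45, -225, -1125 — geometric with ratio 5.
Subsequence B: -26, -33, -40, -47 — subtracting 7 each time.
Subsequence C: 37, -37, 37, -37 — the oscillation 37·(−1)^(n+1).
Term 13 comes from subsequence A (its 5th entry): -5625.
The 14th slot belongs to subsequence B; its 5th term is -54.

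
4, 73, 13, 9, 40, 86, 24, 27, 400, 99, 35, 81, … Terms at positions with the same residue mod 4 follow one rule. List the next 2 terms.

4000, 112

Taking every 4th term gives 4 separate tracks.
Track A: 4, 40, 400 — a geometric progression (common ratio 10).
Track B: 73, 86, 99 — arithmetic, step +13.
Track C: 13, 24, 35 — arithmetic, step +11.
Track D: 9, 27, 81 — successive powers of 3.
The 13th slot belongs to track A; its 4th term is 4000.
Position 14 → track B, term 4 = 112.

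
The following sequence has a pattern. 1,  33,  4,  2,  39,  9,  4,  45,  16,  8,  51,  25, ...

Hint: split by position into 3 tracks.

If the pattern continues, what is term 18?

49

Split by position mod 3 into 3 tracks.
Stream A: 1, 2, 4, 8. Powers 2^0, 2^1, 2^2, ….
Stream B: 33, 39, 45, 51. Arithmetic, step +6.
Stream C: 4, 9, 16, 25. Perfect squares starting at 2².
The 18th slot belongs to stream C; its 6th term is 49.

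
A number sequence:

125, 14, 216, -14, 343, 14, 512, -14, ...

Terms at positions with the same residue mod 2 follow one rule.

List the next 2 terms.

Taking every 2nd term gives 2 separate tracks.
Track A: 125, 216, 343, 512. The cubes 5³, 6³, 7³, ….
Track B: 14, -14, 14, -14. Oscillating between 14 and -14.
The 9th slot belongs to track A; its 5th term is 729.
The 10th slot belongs to track B; its 5th term is 14.

729, 14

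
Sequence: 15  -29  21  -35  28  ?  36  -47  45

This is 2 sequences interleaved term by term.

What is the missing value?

Taking every 2nd term gives 2 separate tracks.
Track A is 15, 21, 28, 36, 45, which is triangular numbers n(n+1)/2 for n = 5, 6, ….
Track B is -29, -35, ?, -47, which is subtracting 6 each time.
Track B's pattern makes the blank -41.

-41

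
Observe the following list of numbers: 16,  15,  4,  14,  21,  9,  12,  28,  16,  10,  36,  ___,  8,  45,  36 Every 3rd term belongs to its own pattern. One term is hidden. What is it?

25

Taking every 3rd term gives 3 separate tracks.
Track A: 16, 14, 12, 10, 8. Arithmetic, step −2.
Track B: 15, 21, 28, 36, 45. Triangular numbers n(n+1)/2 for n = 5, 6, ….
Track C: 4, 9, 16, ?, 36. The squares 2², 3², 4², ….
So the missing entry in track C is 25.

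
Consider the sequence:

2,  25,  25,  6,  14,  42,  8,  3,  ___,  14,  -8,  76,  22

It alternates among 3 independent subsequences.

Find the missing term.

59

The terms cycle through 3 interleaved subsequences.
Track A = 2, 6, 8, 14, 22: each term equals the sum of the previous two.
Track B = 25, 14, 3, -8: arithmetic with common difference −11.
Track C = 25, 42, ?, 76: adding 17 each time.
Track C's pattern makes the blank 59.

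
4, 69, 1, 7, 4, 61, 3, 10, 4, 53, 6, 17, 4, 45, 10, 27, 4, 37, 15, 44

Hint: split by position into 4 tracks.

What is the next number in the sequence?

4

Taking every 4th term gives 4 separate tracks.
Track A: 4, 4, 4, 4, 4 — always 4.
Track B: 69, 61, 53, 45, 37 — subtracting 8 each time.
Track C: 1, 3, 6, 10, 15 — triangular numbers n(n+1)/2 for n = 1, 2, ….
Track D: 7, 10, 17, 27, 44 — a Fibonacci-like recurrence a_n = a_{n-1} + a_{n-2}.
Term 21 comes from track A (its 6th entry): 4.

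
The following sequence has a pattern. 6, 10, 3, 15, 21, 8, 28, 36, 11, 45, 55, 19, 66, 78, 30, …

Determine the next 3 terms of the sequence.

91, 105, 49

The slot pattern repeats as AAB (period 3), so there are 2 interleaved tracks.
Track A = 6, 10, 15, 21, 28, 36, 45, 55, 66, 78: the triangular numbers T_3, T_4, ….
Track B = 3, 8, 11, 19, 30: each term equals the sum of the previous two.
Position 16 falls in track A as its term 11, giving 91.
Term 17 comes from track A (its 12th entry): 105.
Position 18 → track B, term 6 = 49.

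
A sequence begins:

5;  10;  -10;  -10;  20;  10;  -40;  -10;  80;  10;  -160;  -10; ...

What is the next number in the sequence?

Odd-indexed and even-indexed terms follow separate rules.
Track A: 5, -10, 20, -40, 80, -160 — geometric with ratio -2.
Track B: 10, -10, 10, -10, 10, -10 — oscillating between 10 and -10.
Position 13 → track A, term 7 = 320.

320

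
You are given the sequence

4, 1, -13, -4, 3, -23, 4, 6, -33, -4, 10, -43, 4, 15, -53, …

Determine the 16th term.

-4

Read the sequence 3 terms at a time; column i is its own pattern.
Stream A: 4, -4, 4, -4, 4. Alternating ±4.
Stream B: 1, 3, 6, 10, 15. Triangular numbers starting at T_1.
Stream C: -13, -23, -33, -43, -53. Subtracting 10 each time.
Position 16 falls in stream A as its term 6, giving -4.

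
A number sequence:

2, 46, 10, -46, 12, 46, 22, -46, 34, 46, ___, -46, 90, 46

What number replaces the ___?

56

Positions 1, 3, 5, … form one subsequence and positions 2, 4, 6, … form another.
Subsequence A: 2, 10, 12, 22, 34, ?, 90. Fibonacci-style (each term is the sum of the two before it).
Subsequence B: 46, -46, 46, -46, 46, -46, 46. Alternating ±46.
Filling subsequence A at index 6 by its rule yields 56.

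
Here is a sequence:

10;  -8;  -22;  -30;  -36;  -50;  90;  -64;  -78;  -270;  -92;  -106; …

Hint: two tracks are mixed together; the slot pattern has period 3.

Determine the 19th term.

7290

Positions follow the repeating pattern ABB; grouping by letter gives 2 tracks.
Subsequence A = 10, -30, 90, -270: multiplying by -3 each time.
Subsequence B = -8, -22, -36, -50, -64, -78, -92, -106: linear: a_n = 6 − 14·n.
Term 19 comes from subsequence A (its 7th entry): 7290.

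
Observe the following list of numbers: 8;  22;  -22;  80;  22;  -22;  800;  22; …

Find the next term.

-22

Positions follow the repeating pattern ABB; grouping by letter gives 2 tracks.
Stream A: 8, 80, 800 (geometric with ratio 10).
Stream B: 22, -22, 22, -22, 22 (oscillating between 22 and -22).
Term 9 comes from stream B (its 6th entry): -22.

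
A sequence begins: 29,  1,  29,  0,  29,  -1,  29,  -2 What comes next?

29

Split by position mod 2 into 2 tracks.
Track A = 29, 29, 29, 29: always 29.
Track B = 1, 0, -1, -2: linear: a_n = 2 − n.
The 9th slot belongs to track A; its 5th term is 29.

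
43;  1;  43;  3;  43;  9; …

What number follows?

The terms cycle through 2 interleaved subsequences.
Track A: 43, 43, 43 (always 43).
Track B: 1, 3, 9 (powers of 3).
Position 7 falls in track A as its term 4, giving 43.

43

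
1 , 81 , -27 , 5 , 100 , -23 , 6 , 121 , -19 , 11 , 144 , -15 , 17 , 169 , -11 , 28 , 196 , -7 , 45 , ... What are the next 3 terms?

Split by position mod 3 into 3 tracks.
Track A: 1, 5, 6, 11, 17, 28, 45 (each term equals the sum of the previous two).
Track B: 81, 100, 121, 144, 169, 196 (perfect squares starting at 9²).
Track C: -27, -23, -19, -15, -11, -7 (adding 4 each time).
Term 20 comes from track B (its 7th entry): 225.
The 21st slot belongs to track C; its 7th term is -3.
The 22nd slot belongs to track A; its 8th term is 73.

225, -3, 73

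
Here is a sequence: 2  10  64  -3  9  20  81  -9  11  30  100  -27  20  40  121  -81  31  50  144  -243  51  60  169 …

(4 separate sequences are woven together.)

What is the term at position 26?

70

Split by position mod 4 into 4 tracks.
Stream A = 2, 9, 11, 20, 31, 51: Fibonacci-style (each term is the sum of the two before it).
Stream B = 10, 20, 30, 40, 50, 60: adding 10 each time.
Stream C = 64, 81, 100, 121, 144, 169: perfect squares starting at 8².
Stream D = -3, -9, -27, -81, -243: multiplying by 3 each time.
Position 26 falls in stream B as its term 7, giving 70.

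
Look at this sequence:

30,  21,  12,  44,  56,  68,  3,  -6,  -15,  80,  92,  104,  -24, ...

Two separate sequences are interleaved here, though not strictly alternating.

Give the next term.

-33

Positions follow the repeating pattern AAABBB; grouping by letter gives 2 tracks.
Track A is 30, 21, 12, 3, -6, -15, -24, which is arithmetic, step −9.
Track B is 44, 56, 68, 80, 92, 104, which is arithmetic, step +12.
The 14th slot belongs to track A; its 8th term is -33.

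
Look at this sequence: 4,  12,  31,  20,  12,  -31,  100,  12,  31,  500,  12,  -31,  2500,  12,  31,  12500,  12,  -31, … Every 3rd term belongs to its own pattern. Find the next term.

Read the sequence 3 terms at a time; column i is its own pattern.
Track A: 4, 20, 100, 500, 2500, 12500 (geometric with ratio 5).
Track B: 12, 12, 12, 12, 12, 12 (always 12).
Track C: 31, -31, 31, -31, 31, -31 (oscillating between 31 and -31).
The 19th slot belongs to track A; its 7th term is 62500.

62500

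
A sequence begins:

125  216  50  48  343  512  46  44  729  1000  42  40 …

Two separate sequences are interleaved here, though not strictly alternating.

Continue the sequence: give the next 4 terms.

1331, 1728, 38, 36

Reading positions in blocks of 4 reveals the pattern AABB — 2 tracks woven together.
Stream A: 125, 216, 343, 512, 729, 1000 (the cubes 5³, 6³, 7³, …).
Stream B: 50, 48, 46, 44, 42, 40 (arithmetic, step −2).
Position 13 falls in stream A as its term 7, giving 1331.
The 14th slot belongs to stream A; its 8th term is 1728.
Term 15 comes from stream B (its 7th entry): 38.
Position 16 → stream B, term 8 = 36.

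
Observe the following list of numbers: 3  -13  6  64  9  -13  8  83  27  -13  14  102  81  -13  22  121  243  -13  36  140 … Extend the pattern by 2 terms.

729, -13

The terms cycle through 4 interleaved subsequences.
Subsequence A is 3, 9, 27, 81, 243, which is successive powers of 3.
Subsequence B is -13, -13, -13, -13, -13, which is the constant sequence -13.
Subsequence C is 6, 8, 14, 22, 36, which is a Fibonacci-like recurrence a_n = a_{n-1} + a_{n-2}.
Subsequence D is 64, 83, 102, 121, 140, which is linear: a_n = 45 + 19·n.
The 21st slot belongs to subsequence A; its 6th term is 729.
Position 22 falls in subsequence B as its term 6, giving -13.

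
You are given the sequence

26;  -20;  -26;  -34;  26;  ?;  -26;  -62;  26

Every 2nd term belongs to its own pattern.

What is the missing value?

Odd-indexed and even-indexed terms follow separate rules.
Subsequence A: 26, -26, 26, -26, 26. Alternating ±26.
Subsequence B: -20, -34, ?, -62. Subtracting 14 each time.
So the missing entry in subsequence B is -48.

-48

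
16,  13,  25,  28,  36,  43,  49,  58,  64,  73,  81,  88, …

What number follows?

Split by position mod 2 into 2 tracks.
Stream A: 16, 25, 36, 49, 64, 81. Perfect squares starting at 4².
Stream B: 13, 28, 43, 58, 73, 88. Adding 15 each time.
The 13th slot belongs to stream A; its 7th term is 100.

100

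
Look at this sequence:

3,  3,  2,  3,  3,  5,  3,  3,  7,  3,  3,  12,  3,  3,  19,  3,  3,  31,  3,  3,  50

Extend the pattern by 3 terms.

The slot pattern repeats as AAB (period 3), so there are 2 interleaved tracks.
Track A: 3, 3, 3, 3, 3, 3, 3, 3, 3, 3, 3, 3, 3, 3. The constant sequence 3.
Track B: 2, 5, 7, 12, 19, 31, 50. Each term equals the sum of the previous two.
Position 22 → track A, term 15 = 3.
Position 23 falls in track A as its term 16, giving 3.
The 24th slot belongs to track B; its 8th term is 81.

3, 3, 81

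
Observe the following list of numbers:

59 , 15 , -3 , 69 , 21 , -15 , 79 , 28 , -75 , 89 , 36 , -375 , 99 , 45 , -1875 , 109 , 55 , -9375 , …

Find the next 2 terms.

Read the sequence 3 terms at a time; column i is its own pattern.
Track A = 59, 69, 79, 89, 99, 109: arithmetic with common difference +10.
Track B = 15, 21, 28, 36, 45, 55: the triangular numbers T_5, T_6, ….
Track C = -3, -15, -75, -375, -1875, -9375: geometric, ×5 each step.
Term 19 comes from track A (its 7th entry): 119.
The 20th slot belongs to track B; its 7th term is 66.

119, 66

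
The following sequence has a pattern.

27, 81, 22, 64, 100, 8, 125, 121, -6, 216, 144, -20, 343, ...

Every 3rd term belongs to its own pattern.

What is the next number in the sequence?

169

Split by position mod 3 into 3 tracks.
Track A: 27, 64, 125, 216, 343 (consecutive cubes n³ from n = 3).
Track B: 81, 100, 121, 144 (the squares 9², 10², 11², …).
Track C: 22, 8, -6, -20 (arithmetic, step −14).
Term 14 comes from track B (its 5th entry): 169.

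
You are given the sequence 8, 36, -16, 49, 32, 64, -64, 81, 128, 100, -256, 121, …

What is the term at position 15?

Odd-indexed and even-indexed terms follow separate rules.
Track A: 8, -16, 32, -64, 128, -256 — multiplying by -2 each time.
Track B: 36, 49, 64, 81, 100, 121 — perfect squares starting at 6².
Position 15 → track A, term 8 = -1024.

-1024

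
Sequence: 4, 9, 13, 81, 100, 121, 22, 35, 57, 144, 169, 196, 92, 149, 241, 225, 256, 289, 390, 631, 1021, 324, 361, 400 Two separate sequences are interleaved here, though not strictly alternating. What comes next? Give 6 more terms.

The slot pattern repeats as AAABBB (period 6), so there are 2 interleaved tracks.
Subsequence A is 4, 9, 13, 22, 35, 57, 92, 149, 241, 390, 631, 1021, which is a Fibonacci-like recurrence a_n = a_{n-1} + a_{n-2}.
Subsequence B is 81, 100, 121, 144, 169, 196, 225, 256, 289, 324, 361, 400, which is consecutive squares n² from n = 9.
The 25th slot belongs to subsequence A; its 13th term is 1652.
Position 26 → subsequence A, term 14 = 2673.
The 27th slot belongs to subsequence A; its 15th term is 4325.
The 28th slot belongs to subsequence B; its 13th term is 441.
Position 29 falls in subsequence B as its term 14, giving 484.
The 30th slot belongs to subsequence B; its 15th term is 529.

1652, 2673, 4325, 441, 484, 529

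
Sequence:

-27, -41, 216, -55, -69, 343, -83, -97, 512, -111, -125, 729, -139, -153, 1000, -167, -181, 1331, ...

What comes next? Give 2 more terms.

Positions follow the repeating pattern AAB; grouping by letter gives 2 tracks.
Track A: -27, -41, -55, -69, -83, -97, -111, -125, -139, -153, -167, -181. Arithmetic with common difference −14.
Track B: 216, 343, 512, 729, 1000, 1331. The cubes 6³, 7³, 8³, ….
Term 19 comes from track A (its 13th entry): -195.
Term 20 comes from track A (its 14th entry): -209.

-195, -209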